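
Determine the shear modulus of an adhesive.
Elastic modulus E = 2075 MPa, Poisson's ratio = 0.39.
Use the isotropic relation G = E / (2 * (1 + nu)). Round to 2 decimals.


G = 2075 / (2*(1+0.39)) = 2075 / 2.78
= 746.40 MPa

746.40


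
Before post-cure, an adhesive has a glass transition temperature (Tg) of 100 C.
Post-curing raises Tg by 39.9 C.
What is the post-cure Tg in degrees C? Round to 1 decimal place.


Tg_post = Tg_base + delta_Tg
= 100 + 39.9
= 139.9 C

139.9


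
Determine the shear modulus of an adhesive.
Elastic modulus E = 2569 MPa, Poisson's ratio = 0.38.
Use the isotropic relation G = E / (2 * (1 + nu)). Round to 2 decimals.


G = 2569 / (2*(1+0.38)) = 2569 / 2.76
= 930.80 MPa

930.80


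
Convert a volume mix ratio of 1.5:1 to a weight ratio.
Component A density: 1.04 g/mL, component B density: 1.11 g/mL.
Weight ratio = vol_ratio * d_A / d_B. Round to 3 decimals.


= 1.5 * 1.04 / 1.11 = 1.405

1.405


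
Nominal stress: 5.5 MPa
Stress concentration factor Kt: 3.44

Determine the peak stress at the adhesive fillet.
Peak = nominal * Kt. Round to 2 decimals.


Peak stress = 5.5 * 3.44
= 18.92 MPa

18.92


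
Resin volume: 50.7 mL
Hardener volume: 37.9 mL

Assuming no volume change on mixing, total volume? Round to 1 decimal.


V_total = 50.7 + 37.9 = 88.6 mL

88.6


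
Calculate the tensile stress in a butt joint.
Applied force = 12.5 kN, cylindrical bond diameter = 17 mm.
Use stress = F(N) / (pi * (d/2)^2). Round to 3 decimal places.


A = pi * 8.5^2 = 226.9801 mm^2
sigma = 12500.0 / 226.9801 = 55.071 MPa

55.071


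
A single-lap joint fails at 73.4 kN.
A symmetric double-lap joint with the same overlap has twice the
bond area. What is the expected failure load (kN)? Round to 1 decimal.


Double-lap load = 2 * 73.4 = 146.8 kN

146.8


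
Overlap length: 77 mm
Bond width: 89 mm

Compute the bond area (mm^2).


Bond area = 77 * 89 = 6853 mm^2

6853


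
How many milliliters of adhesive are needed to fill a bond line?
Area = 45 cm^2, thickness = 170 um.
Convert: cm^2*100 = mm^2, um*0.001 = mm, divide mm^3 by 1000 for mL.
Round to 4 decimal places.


= (45 * 100) * (170 * 0.001) / 1000
= 0.7650 mL

0.7650


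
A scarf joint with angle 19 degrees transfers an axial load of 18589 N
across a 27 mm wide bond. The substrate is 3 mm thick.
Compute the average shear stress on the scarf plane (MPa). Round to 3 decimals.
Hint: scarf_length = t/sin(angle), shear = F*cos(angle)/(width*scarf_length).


scarf_length = 3 / sin(19 deg) = 9.2147 mm
cos(19 deg) = 0.945519
shear stress = 18589 * 0.945519 / (27 * 9.2147)
= 70.645 MPa

70.645


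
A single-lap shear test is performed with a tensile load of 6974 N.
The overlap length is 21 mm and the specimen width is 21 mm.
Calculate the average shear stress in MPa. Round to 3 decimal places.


Shear stress = F / (overlap * width)
= 6974 / (21 * 21)
= 6974 / 441
= 15.814 MPa

15.814


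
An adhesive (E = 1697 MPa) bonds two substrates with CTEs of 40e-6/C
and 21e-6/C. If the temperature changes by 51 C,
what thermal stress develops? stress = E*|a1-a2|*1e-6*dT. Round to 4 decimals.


Stress = 1697 * |40 - 21| * 1e-6 * 51
= 1.6444 MPa

1.6444


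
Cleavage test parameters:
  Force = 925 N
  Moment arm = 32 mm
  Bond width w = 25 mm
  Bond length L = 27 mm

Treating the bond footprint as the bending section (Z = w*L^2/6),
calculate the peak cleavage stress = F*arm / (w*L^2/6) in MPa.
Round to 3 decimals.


M = 925 * 32 = 29600 N*mm
Z = 25 * 27^2 / 6 = 18225 / 6 mm^3
sigma = M / Z = 6 * 29600 / 18225 = 177600 / 18225
= 9.745 MPa

9.745


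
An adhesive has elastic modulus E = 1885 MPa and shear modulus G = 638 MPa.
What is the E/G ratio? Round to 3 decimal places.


E/G = 1885 / 638 = 2.955

2.955


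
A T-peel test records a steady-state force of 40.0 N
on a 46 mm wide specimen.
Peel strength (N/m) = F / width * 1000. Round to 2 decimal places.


Peel strength = 40.0 / 46 * 1000
= 869.57 N/m

869.57


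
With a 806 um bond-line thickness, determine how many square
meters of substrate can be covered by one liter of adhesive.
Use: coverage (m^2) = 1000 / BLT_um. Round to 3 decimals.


Coverage = 1000 / 806 = 1.241 m^2

1.241


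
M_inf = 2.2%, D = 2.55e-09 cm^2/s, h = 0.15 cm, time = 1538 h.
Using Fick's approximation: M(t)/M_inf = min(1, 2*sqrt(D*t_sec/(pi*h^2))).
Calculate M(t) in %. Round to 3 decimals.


t = 5536800 s
ratio = min(1, 2*sqrt(2.55e-09*5536800/(pi*0.0225)))
= 0.893847
M(t) = 2.2 * 0.893847 = 1.966%

1.966


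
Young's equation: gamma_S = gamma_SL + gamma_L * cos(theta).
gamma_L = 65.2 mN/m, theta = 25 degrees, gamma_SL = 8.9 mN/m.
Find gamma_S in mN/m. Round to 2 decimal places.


cos(25 deg) = 0.906308
gamma_S = 8.9 + 65.2 * 0.906308
= 67.99 mN/m

67.99


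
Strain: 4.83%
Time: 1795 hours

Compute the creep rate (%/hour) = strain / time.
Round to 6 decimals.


Creep rate = 4.83 / 1795
= 0.002691 %/h

0.002691


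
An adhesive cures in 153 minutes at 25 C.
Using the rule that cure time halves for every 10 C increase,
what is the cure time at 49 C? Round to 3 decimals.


Factor = 2^((49 - 25) / 10) = 5.2780
Cure time = 153 / 5.2780
= 28.988 minutes

28.988


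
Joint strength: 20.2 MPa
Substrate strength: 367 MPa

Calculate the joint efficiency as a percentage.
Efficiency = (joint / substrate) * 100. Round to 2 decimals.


Efficiency = (20.2 / 367) * 100 = 5.50%

5.50


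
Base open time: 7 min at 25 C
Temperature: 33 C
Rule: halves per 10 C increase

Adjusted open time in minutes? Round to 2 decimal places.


Acceleration = 2^((33-25)/10) = 1.7411
Open time = 7 / 1.7411 = 4.02 min

4.02


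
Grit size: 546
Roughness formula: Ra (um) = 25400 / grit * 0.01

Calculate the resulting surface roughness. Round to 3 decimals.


Ra = 25400 / 546 * 0.01
= 0.465 um

0.465


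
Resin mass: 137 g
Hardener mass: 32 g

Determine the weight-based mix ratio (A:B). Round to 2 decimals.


Ratio = 137 / 32 = 4.28

4.28


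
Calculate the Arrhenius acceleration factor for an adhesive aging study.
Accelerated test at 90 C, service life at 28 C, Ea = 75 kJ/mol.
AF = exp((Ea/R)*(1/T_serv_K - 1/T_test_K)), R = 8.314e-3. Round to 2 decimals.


T_test = 363.15 K, T_serv = 301.15 K
Ea/R = 75 / 0.008314 = 9020.93
AF = exp(9020.93 * (1/301.15 - 1/363.15))
= 166.36

166.36


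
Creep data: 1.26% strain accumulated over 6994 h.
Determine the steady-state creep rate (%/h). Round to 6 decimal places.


Rate = 1.26 / 6994 = 0.000180 %/h

0.000180


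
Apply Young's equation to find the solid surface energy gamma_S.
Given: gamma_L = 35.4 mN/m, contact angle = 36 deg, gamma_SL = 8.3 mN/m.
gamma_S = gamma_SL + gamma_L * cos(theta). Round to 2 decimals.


theta_rad = 36 * pi/180 = 0.628319
gamma_S = 8.3 + 35.4 * cos(0.628319)
= 36.94 mN/m

36.94


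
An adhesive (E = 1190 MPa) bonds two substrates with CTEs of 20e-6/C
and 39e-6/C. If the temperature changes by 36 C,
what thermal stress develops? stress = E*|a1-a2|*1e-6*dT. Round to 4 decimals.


Stress = 1190 * |20 - 39| * 1e-6 * 36
= 0.8140 MPa

0.8140


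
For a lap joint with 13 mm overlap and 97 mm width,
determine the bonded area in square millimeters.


Area = 13 * 97 = 1261 mm^2

1261


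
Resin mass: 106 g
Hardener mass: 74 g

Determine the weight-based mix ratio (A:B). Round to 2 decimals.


Ratio = 106 / 74 = 1.43

1.43


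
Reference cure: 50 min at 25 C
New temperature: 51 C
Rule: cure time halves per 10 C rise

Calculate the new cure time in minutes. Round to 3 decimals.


factor = 2^((51-25)/10) = 6.0629
t_new = 50 / 6.0629 = 8.247 min

8.247


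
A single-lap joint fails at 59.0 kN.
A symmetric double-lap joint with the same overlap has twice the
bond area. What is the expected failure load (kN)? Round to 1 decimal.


Double-lap load = 2 * 59.0 = 118.0 kN

118.0


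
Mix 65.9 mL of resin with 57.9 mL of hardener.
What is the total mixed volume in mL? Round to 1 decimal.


Total = 65.9 + 57.9 = 123.8 mL

123.8


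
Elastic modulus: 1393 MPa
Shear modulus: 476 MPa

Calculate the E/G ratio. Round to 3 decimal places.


E / G = 1393 / 476 = 2.926

2.926


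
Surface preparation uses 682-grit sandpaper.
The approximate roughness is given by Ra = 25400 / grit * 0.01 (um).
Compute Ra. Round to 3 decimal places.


Ra = 25400 / 682 * 0.01
= 254 / 682
= 0.372 um

0.372


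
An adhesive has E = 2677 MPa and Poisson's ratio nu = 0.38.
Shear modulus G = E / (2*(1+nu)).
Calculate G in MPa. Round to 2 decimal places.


G = 2677 / (2*(1+0.38))
= 2677 / 2.76
= 969.93 MPa

969.93


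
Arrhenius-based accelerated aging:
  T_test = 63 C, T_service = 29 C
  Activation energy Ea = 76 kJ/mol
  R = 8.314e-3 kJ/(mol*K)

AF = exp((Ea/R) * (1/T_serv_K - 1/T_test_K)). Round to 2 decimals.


T_test_K = 336.15, T_serv_K = 302.15
AF = exp((76/8.314e-3) * (1/302.15 - 1/336.15))
= 21.33

21.33


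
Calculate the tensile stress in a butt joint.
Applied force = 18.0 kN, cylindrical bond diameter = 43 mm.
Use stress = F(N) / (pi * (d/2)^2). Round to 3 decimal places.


A = pi * 21.5^2 = 1452.2012 mm^2
sigma = 18000.0 / 1452.2012 = 12.395 MPa

12.395


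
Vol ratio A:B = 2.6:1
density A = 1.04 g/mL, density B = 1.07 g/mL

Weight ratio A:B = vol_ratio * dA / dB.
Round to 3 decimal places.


Weight ratio = 2.6 * 1.04 / 1.07
= 2.527

2.527


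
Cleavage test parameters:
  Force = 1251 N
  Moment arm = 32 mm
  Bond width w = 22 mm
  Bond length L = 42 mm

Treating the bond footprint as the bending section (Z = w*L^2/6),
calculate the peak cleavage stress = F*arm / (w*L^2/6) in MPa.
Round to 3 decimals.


M = 1251 * 32 = 40032 N*mm
Z = 22 * 42^2 / 6 = 38808 / 6 mm^3
sigma = M / Z = 6 * 40032 / 38808 = 240192 / 38808
= 6.189 MPa

6.189


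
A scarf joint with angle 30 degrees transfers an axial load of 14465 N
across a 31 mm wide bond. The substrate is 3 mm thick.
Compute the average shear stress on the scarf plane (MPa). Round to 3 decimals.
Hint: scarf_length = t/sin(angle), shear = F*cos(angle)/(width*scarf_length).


scarf_length = 3 / sin(30 deg) = 6.0000 mm
cos(30 deg) = 0.866025
shear stress = 14465 * 0.866025 / (31 * 6.0000)
= 67.350 MPa

67.350


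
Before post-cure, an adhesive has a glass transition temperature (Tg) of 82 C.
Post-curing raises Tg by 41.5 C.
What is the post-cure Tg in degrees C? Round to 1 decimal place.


Tg_post = Tg_base + delta_Tg
= 82 + 41.5
= 123.5 C

123.5


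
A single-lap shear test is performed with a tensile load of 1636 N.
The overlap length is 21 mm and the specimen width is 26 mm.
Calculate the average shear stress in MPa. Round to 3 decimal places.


Shear stress = F / (overlap * width)
= 1636 / (21 * 26)
= 1636 / 546
= 2.996 MPa

2.996


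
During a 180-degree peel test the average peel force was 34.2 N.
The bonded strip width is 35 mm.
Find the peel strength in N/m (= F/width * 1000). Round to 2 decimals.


Peel strength = F/width * 1000
= 34.2 / 35 * 1000
= 977.14 N/m

977.14


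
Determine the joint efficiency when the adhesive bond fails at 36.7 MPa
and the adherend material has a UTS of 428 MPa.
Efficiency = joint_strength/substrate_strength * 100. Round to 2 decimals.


Joint efficiency = 36.7 / 428 * 100
= 8.57%

8.57


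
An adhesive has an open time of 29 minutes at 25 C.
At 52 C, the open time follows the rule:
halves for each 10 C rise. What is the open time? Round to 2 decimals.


Factor = 2^((52-25)/10) = 6.4980
Open time = 29 / 6.4980 = 4.46 min

4.46


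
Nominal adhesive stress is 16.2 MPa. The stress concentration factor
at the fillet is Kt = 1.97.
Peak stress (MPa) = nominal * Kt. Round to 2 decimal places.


Peak = 16.2 * 1.97 = 31.91 MPa

31.91


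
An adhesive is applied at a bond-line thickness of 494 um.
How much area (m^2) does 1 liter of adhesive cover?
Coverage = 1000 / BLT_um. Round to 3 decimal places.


Coverage = 1000 / 494 = 2.024 m^2

2.024


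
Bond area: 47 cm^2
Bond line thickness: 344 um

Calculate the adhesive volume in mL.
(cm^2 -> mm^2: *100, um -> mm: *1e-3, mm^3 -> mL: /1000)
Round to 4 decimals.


V = 47*100 * 344*1e-3 / 1000
= 1.6168 mL

1.6168


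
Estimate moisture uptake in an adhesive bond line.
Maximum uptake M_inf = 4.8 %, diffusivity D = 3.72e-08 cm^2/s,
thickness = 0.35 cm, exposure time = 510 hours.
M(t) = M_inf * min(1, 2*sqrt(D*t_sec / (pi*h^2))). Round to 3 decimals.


Convert time: 510 h = 1836000 s
ratio = min(1, 2*sqrt(3.72e-08*1836000/(pi*0.35^2)))
= 0.842548
M(t) = 4.8 * 0.842548 = 4.044%

4.044


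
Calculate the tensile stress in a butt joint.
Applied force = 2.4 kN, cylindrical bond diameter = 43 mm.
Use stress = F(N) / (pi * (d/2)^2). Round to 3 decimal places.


A = pi * 21.5^2 = 1452.2012 mm^2
sigma = 2400.0 / 1452.2012 = 1.653 MPa

1.653


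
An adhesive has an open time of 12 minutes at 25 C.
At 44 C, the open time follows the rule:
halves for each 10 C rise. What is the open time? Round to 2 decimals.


Factor = 2^((44-25)/10) = 3.7321
Open time = 12 / 3.7321 = 3.22 min

3.22


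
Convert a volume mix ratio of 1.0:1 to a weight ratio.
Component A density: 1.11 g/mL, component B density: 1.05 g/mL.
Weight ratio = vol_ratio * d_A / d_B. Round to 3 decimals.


= 1.0 * 1.11 / 1.05 = 1.057

1.057


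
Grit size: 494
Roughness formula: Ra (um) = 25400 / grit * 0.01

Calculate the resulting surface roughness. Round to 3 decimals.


Ra = 25400 / 494 * 0.01
= 0.514 um

0.514


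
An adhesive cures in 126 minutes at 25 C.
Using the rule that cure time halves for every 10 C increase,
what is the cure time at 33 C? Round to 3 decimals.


Factor = 2^((33 - 25) / 10) = 1.7411
Cure time = 126 / 1.7411
= 72.368 minutes

72.368


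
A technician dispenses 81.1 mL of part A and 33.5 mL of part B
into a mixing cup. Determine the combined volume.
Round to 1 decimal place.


Combined volume = 81.1 + 33.5
= 114.6 mL

114.6


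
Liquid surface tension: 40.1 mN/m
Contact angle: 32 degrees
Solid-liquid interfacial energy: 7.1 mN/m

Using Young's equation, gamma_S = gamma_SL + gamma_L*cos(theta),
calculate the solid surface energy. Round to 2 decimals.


gamma_S = 7.1 + 40.1 * cos(32)
= 41.11 mN/m

41.11


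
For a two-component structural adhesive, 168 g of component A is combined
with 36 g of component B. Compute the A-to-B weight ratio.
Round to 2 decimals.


Weight ratio A:B = 168 / 36
= 4.67

4.67


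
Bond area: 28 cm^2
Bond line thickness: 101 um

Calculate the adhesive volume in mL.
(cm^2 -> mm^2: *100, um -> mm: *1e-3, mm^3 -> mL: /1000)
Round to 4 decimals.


V = 28*100 * 101*1e-3 / 1000
= 0.2828 mL

0.2828


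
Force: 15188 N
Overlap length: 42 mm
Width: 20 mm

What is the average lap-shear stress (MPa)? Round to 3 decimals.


Average shear stress = F / (overlap * width)
= 15188 / (42 * 20)
= 18.081 MPa

18.081


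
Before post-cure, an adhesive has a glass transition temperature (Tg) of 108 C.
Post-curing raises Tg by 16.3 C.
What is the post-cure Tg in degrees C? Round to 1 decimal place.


Tg_post = Tg_base + delta_Tg
= 108 + 16.3
= 124.3 C

124.3


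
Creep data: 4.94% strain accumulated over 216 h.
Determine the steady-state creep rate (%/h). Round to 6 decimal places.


Rate = 4.94 / 216 = 0.022870 %/h

0.022870


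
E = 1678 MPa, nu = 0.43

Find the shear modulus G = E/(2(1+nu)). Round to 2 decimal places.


G = 1678 / (2 * 1.43)
= 586.71 MPa

586.71


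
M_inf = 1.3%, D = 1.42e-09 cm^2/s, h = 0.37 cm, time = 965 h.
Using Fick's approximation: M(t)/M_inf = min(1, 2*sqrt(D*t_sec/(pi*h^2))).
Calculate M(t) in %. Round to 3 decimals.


t = 3474000 s
ratio = min(1, 2*sqrt(1.42e-09*3474000/(pi*0.1369)))
= 0.214197
M(t) = 1.3 * 0.214197 = 0.278%

0.278


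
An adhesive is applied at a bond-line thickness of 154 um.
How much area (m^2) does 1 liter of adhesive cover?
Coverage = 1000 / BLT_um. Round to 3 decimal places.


Coverage = 1000 / 154 = 6.494 m^2

6.494


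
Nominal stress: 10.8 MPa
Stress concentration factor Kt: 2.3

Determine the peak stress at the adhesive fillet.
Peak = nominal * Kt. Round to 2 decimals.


Peak stress = 10.8 * 2.3
= 24.84 MPa

24.84


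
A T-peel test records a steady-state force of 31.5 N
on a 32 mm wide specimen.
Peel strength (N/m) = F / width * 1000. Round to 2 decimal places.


Peel strength = 31.5 / 32 * 1000
= 984.38 N/m

984.38


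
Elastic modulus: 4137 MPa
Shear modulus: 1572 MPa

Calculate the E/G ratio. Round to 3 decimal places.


E / G = 4137 / 1572 = 2.632

2.632


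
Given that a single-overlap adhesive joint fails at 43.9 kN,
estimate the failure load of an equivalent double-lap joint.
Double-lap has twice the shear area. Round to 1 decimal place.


Double-lap factor = 2
Expected load = 43.9 * 2 = 87.8 kN

87.8


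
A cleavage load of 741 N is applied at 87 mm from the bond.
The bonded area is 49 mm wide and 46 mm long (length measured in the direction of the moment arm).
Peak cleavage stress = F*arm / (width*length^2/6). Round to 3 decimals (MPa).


Moment = 741 * 87 = 64467 N*mm
Section modulus = 49 * 2116 / 6 = 103684 / 6 mm^3
Stress = 64467 / (103684 / 6) = 386802 / 103684
= 3.731 MPa

3.731


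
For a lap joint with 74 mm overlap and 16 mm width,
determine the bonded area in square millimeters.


Area = 74 * 16 = 1184 mm^2

1184


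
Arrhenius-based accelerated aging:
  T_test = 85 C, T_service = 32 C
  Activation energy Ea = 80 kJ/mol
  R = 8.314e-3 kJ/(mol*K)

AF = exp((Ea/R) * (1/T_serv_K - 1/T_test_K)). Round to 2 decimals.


T_test_K = 358.15, T_serv_K = 305.15
AF = exp((80/8.314e-3) * (1/305.15 - 1/358.15))
= 106.31

106.31


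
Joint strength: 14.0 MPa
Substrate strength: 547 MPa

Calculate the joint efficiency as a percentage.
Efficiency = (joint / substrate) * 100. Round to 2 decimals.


Efficiency = (14.0 / 547) * 100 = 2.56%

2.56


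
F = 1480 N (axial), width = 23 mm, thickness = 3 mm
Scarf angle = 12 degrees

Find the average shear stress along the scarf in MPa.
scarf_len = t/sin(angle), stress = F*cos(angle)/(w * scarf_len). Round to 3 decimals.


scarf_len = 3/sin(12 deg) = 14.4292
cos(12 deg) = 0.978148
stress = 1480*0.978148/(23*14.4292) = 4.362 MPa

4.362


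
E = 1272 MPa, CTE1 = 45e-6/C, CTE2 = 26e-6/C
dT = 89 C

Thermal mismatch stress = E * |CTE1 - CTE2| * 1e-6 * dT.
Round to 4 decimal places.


= 1272 * 19e-6 * 89
= 2.1510 MPa

2.1510


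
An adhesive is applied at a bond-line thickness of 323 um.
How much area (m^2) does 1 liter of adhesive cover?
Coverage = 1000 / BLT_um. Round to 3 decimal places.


Coverage = 1000 / 323 = 3.096 m^2

3.096


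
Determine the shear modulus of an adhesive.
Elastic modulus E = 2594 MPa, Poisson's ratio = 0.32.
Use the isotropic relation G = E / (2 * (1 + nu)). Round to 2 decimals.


G = 2594 / (2*(1+0.32)) = 2594 / 2.64
= 982.58 MPa

982.58


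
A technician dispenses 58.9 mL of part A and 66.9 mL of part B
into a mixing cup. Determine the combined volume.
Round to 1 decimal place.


Combined volume = 58.9 + 66.9
= 125.8 mL

125.8


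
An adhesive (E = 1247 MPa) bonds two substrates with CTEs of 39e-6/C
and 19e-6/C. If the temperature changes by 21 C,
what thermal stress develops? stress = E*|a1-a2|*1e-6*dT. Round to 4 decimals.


Stress = 1247 * |39 - 19| * 1e-6 * 21
= 0.5237 MPa

0.5237


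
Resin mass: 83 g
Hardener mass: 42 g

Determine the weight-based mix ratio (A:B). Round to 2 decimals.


Ratio = 83 / 42 = 1.98

1.98


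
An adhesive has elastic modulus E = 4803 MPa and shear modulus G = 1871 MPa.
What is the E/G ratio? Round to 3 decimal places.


E/G = 4803 / 1871 = 2.567

2.567


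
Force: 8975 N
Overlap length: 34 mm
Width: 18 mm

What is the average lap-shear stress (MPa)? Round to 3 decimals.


Average shear stress = F / (overlap * width)
= 8975 / (34 * 18)
= 14.665 MPa

14.665


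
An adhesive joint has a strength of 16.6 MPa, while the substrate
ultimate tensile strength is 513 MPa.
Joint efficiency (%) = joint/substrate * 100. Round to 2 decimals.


Efficiency = 16.6 / 513 * 100
= 3.24%

3.24


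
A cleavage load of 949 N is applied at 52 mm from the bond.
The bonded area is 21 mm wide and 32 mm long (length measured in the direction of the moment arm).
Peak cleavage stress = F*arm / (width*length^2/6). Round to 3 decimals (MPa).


Moment = 949 * 52 = 49348 N*mm
Section modulus = 21 * 1024 / 6 = 21504 / 6 mm^3
Stress = 49348 / (21504 / 6) = 296088 / 21504
= 13.769 MPa

13.769


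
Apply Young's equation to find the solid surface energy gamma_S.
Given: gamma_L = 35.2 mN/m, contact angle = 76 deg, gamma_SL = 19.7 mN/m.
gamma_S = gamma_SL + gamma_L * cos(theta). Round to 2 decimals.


theta_rad = 76 * pi/180 = 1.326450
gamma_S = 19.7 + 35.2 * cos(1.326450)
= 28.22 mN/m

28.22


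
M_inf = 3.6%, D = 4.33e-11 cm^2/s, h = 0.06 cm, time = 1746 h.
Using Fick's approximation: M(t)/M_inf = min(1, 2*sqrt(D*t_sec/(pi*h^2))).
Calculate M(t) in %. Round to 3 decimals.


t = 6285600 s
ratio = min(1, 2*sqrt(4.33e-11*6285600/(pi*0.0036)))
= 0.310257
M(t) = 3.6 * 0.310257 = 1.117%

1.117


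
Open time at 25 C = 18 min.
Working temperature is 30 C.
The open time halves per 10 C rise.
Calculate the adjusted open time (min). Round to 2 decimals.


factor = 2^((30 - 25) / 10) = 1.4142
ot = 18 / 1.4142 = 12.73 min

12.73


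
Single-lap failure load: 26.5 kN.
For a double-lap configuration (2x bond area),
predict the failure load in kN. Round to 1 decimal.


Failure load = 26.5 * 2 = 53.0 kN

53.0


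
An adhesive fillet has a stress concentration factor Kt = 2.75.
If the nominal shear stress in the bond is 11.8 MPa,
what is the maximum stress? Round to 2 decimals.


Max stress = 11.8 * 2.75 = 32.45 MPa

32.45


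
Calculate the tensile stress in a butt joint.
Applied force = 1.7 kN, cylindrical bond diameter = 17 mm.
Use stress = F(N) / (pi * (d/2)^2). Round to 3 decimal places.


A = pi * 8.5^2 = 226.9801 mm^2
sigma = 1700.0 / 226.9801 = 7.490 MPa

7.490


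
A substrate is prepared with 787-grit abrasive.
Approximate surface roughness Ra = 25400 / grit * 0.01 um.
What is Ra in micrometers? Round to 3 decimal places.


Ra = 25400 / 787 * 0.01 = 0.323 um

0.323


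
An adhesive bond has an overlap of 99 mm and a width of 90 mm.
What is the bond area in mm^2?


Bond area = overlap * width
= 99 * 90
= 8910 mm^2

8910


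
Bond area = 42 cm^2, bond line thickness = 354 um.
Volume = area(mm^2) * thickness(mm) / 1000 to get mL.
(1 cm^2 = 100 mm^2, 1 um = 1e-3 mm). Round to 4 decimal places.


area_mm2 = 42 * 100 = 4200
blt_mm = 354 * 1e-3 = 0.354
vol_mm3 = 4200 * 0.354 = 1486.8
vol_mL = 1486.8 / 1000 = 1.4868 mL

1.4868


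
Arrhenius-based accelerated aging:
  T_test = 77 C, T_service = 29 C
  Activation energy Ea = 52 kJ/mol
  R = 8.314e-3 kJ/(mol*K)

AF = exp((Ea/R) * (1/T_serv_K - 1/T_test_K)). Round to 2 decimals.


T_test_K = 350.15, T_serv_K = 302.15
AF = exp((52/8.314e-3) * (1/302.15 - 1/350.15))
= 17.08

17.08


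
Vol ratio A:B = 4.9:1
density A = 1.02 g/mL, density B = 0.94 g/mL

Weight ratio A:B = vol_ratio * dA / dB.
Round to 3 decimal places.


Weight ratio = 4.9 * 1.02 / 0.94
= 5.317

5.317


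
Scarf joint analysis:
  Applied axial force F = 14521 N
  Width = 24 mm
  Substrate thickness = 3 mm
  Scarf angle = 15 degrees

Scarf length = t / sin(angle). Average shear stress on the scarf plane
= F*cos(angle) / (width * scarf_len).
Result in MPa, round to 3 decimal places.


Scarf length = 3 / sin(15 deg) = 11.5911 mm
cos(15 deg) = 0.965926
Shear = 14521 * 0.965926 / (24 * 11.5911)
= 50.420 MPa

50.420


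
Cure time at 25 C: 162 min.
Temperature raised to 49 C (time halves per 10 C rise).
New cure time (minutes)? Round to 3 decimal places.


Acceleration factor = 2^(24/10) = 5.2780
New time = 162 / 5.2780 = 30.693 min

30.693


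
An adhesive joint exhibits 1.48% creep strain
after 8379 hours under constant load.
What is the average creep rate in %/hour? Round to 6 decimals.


Creep rate = strain / time
= 1.48 / 8379
= 0.000177 %/h

0.000177


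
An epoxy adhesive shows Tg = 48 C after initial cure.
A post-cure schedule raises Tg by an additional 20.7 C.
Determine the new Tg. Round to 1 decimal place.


New Tg = 48 + 20.7
= 68.7 C

68.7


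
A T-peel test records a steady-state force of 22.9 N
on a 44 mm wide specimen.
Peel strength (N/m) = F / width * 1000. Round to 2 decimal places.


Peel strength = 22.9 / 44 * 1000
= 520.45 N/m

520.45


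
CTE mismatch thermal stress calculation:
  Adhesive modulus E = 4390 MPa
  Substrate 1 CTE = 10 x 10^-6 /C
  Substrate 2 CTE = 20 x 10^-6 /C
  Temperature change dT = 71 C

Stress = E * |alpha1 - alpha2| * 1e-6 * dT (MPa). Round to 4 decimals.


delta_alpha = |10 - 20| = 10 x 10^-6/C
Stress = 4390 * 10e-6 * 71
= 3.1169 MPa

3.1169


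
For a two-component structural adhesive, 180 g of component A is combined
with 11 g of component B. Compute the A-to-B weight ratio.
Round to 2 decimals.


Weight ratio A:B = 180 / 11
= 16.36

16.36


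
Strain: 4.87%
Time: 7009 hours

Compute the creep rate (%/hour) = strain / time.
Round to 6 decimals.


Creep rate = 4.87 / 7009
= 0.000695 %/h

0.000695


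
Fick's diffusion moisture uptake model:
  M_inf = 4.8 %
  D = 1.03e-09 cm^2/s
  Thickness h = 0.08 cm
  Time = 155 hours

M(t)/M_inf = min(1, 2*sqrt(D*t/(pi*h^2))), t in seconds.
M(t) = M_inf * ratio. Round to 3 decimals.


t_sec = 155 * 3600 = 558000
ratio = 2*sqrt(1.03e-09*558000/(pi*0.08^2))
= min(1, 0.338143)
= 0.338143
M(t) = 4.8 * 0.338143 = 1.623 %

1.623


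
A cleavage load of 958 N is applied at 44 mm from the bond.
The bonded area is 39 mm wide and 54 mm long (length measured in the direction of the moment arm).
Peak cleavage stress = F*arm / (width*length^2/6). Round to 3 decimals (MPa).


Moment = 958 * 44 = 42152 N*mm
Section modulus = 39 * 2916 / 6 = 113724 / 6 mm^3
Stress = 42152 / (113724 / 6) = 252912 / 113724
= 2.224 MPa

2.224


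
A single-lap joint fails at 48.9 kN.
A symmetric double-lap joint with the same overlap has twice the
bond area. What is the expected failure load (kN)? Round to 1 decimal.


Double-lap load = 2 * 48.9 = 97.8 kN

97.8


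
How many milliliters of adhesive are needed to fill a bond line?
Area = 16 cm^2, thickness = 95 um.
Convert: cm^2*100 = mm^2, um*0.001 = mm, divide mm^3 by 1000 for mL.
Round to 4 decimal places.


= (16 * 100) * (95 * 0.001) / 1000
= 0.1520 mL

0.1520


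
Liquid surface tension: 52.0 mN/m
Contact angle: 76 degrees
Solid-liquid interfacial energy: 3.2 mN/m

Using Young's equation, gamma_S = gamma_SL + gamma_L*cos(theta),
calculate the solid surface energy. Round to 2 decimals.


gamma_S = 3.2 + 52.0 * cos(76)
= 15.78 mN/m

15.78


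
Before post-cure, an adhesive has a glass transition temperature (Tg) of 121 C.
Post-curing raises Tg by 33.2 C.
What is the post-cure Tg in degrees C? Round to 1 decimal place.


Tg_post = Tg_base + delta_Tg
= 121 + 33.2
= 154.2 C

154.2


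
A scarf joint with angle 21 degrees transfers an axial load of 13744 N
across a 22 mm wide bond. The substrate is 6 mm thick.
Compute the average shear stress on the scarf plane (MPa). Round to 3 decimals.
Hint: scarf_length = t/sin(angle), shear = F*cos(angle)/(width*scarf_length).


scarf_length = 6 / sin(21 deg) = 16.7426 mm
cos(21 deg) = 0.933580
shear stress = 13744 * 0.933580 / (22 * 16.7426)
= 34.835 MPa

34.835


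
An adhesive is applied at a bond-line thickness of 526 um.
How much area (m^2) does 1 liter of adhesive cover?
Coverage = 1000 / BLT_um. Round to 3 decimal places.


Coverage = 1000 / 526 = 1.901 m^2

1.901


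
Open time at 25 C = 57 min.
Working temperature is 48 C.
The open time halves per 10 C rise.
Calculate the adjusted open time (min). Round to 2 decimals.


factor = 2^((48 - 25) / 10) = 4.9246
ot = 57 / 4.9246 = 11.57 min

11.57


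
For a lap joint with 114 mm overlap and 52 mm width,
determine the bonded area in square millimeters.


Area = 114 * 52 = 5928 mm^2

5928


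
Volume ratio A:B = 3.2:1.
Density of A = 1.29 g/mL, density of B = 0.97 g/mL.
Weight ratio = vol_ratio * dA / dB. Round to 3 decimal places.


Wt ratio = 3.2 * 1.29 / 0.97
= 4.256

4.256


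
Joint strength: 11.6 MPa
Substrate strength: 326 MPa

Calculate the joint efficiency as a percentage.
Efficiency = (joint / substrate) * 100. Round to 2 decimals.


Efficiency = (11.6 / 326) * 100 = 3.56%

3.56


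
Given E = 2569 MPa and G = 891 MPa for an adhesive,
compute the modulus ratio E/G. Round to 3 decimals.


E/G ratio = 2569 / 891 = 2.883

2.883


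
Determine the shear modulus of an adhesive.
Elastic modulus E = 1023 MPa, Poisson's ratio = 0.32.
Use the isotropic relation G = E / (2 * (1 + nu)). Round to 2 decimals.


G = 1023 / (2*(1+0.32)) = 1023 / 2.64
= 387.50 MPa

387.50


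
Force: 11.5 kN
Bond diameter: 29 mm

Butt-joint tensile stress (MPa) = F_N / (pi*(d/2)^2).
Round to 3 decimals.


F_N = 11.5 * 1000 = 11500.0 N
A = pi*(14.5)^2 = 660.5199 mm^2
stress = 11500.0 / 660.5199 = 17.411 MPa

17.411


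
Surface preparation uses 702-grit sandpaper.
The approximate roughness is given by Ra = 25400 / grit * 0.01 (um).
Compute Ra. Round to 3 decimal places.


Ra = 25400 / 702 * 0.01
= 254 / 702
= 0.362 um

0.362


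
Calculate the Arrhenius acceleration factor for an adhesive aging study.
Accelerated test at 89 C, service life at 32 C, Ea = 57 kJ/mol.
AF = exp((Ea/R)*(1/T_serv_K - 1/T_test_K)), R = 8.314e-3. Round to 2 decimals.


T_test = 362.15 K, T_serv = 305.15 K
Ea/R = 57 / 0.008314 = 6855.91
AF = exp(6855.91 * (1/305.15 - 1/362.15))
= 34.34

34.34


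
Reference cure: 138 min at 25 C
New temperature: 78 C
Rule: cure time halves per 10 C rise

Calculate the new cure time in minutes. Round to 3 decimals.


factor = 2^((78-25)/10) = 39.3966
t_new = 138 / 39.3966 = 3.503 min

3.503


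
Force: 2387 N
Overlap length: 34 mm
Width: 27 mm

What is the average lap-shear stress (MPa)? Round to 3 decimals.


Average shear stress = F / (overlap * width)
= 2387 / (34 * 27)
= 2.600 MPa

2.600


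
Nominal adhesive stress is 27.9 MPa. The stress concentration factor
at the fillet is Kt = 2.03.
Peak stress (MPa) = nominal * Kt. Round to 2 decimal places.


Peak = 27.9 * 2.03 = 56.64 MPa

56.64


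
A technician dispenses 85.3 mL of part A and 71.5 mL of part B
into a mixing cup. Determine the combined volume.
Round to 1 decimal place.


Combined volume = 85.3 + 71.5
= 156.8 mL

156.8


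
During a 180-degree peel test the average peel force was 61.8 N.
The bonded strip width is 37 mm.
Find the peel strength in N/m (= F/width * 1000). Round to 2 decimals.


Peel strength = F/width * 1000
= 61.8 / 37 * 1000
= 1670.27 N/m

1670.27


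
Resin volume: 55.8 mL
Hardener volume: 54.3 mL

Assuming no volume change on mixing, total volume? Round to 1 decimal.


V_total = 55.8 + 54.3 = 110.1 mL

110.1


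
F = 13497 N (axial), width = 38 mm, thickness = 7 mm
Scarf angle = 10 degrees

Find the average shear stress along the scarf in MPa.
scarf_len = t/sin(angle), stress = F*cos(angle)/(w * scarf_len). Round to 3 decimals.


scarf_len = 7/sin(10 deg) = 40.3114
cos(10 deg) = 0.984808
stress = 13497*0.984808/(38*40.3114) = 8.677 MPa

8.677


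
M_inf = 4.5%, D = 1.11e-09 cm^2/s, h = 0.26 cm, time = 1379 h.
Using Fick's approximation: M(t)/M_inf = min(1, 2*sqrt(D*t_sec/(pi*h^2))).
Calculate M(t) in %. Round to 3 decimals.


t = 4964400 s
ratio = min(1, 2*sqrt(1.11e-09*4964400/(pi*0.0676)))
= 0.322164
M(t) = 4.5 * 0.322164 = 1.450%

1.450


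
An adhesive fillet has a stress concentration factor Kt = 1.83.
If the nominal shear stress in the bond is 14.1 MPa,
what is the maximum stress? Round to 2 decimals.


Max stress = 14.1 * 1.83 = 25.80 MPa

25.80


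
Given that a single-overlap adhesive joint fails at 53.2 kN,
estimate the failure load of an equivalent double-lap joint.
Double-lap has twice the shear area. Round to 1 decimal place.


Double-lap factor = 2
Expected load = 53.2 * 2 = 106.4 kN

106.4


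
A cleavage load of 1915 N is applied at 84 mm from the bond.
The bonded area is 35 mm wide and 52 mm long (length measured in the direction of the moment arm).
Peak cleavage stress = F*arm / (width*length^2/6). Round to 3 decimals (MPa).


Moment = 1915 * 84 = 160860 N*mm
Section modulus = 35 * 2704 / 6 = 94640 / 6 mm^3
Stress = 160860 / (94640 / 6) = 965160 / 94640
= 10.198 MPa

10.198


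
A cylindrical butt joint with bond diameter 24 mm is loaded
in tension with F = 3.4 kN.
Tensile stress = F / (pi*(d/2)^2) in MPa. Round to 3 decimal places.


Area = pi * (24/2)^2 = 452.3893 mm^2
Stress = 3.4*1000 / 452.3893
= 7.516 MPa

7.516


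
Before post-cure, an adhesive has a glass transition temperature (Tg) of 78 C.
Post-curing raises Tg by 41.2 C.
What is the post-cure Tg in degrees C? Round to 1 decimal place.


Tg_post = Tg_base + delta_Tg
= 78 + 41.2
= 119.2 C

119.2


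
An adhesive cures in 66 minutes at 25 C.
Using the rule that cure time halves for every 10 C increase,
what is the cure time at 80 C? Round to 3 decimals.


Factor = 2^((80 - 25) / 10) = 45.2548
Cure time = 66 / 45.2548
= 1.458 minutes

1.458


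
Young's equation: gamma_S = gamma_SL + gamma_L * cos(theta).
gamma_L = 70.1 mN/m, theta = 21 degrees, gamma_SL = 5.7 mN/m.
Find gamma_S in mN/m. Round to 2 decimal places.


cos(21 deg) = 0.933580
gamma_S = 5.7 + 70.1 * 0.933580
= 71.14 mN/m

71.14


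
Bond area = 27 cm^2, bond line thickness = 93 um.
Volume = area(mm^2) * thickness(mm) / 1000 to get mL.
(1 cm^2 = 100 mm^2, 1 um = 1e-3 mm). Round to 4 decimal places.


area_mm2 = 27 * 100 = 2700
blt_mm = 93 * 1e-3 = 0.093
vol_mm3 = 2700 * 0.093 = 251.1
vol_mL = 251.1 / 1000 = 0.2511 mL

0.2511


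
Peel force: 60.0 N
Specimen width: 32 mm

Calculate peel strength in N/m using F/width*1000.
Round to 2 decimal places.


Peel strength = 60.0 / 32 * 1000 = 1875.00 N/m

1875.00


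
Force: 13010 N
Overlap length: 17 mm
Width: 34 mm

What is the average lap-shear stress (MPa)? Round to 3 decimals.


Average shear stress = F / (overlap * width)
= 13010 / (17 * 34)
= 22.509 MPa

22.509


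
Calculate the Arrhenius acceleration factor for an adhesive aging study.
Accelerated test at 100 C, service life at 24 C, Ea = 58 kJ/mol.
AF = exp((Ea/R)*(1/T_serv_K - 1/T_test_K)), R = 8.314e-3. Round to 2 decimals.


T_test = 373.15 K, T_serv = 297.15 K
Ea/R = 58 / 0.008314 = 6976.18
AF = exp(6976.18 * (1/297.15 - 1/373.15))
= 119.29

119.29


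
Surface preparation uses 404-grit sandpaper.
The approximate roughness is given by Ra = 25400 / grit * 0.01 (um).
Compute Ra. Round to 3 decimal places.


Ra = 25400 / 404 * 0.01
= 254 / 404
= 0.629 um

0.629


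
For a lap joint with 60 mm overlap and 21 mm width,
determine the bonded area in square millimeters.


Area = 60 * 21 = 1260 mm^2

1260


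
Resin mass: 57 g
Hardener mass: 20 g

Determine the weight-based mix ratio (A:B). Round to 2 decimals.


Ratio = 57 / 20 = 2.85

2.85


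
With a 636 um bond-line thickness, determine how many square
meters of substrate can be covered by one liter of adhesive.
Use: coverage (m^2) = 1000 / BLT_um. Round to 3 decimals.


Coverage = 1000 / 636 = 1.572 m^2

1.572


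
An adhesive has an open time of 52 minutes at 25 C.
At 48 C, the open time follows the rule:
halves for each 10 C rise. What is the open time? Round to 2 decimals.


Factor = 2^((48-25)/10) = 4.9246
Open time = 52 / 4.9246 = 10.56 min

10.56


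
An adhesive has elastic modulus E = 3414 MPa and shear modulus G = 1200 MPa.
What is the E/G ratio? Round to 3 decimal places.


E/G = 3414 / 1200 = 2.845

2.845


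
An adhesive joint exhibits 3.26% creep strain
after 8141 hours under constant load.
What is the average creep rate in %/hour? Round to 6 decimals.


Creep rate = strain / time
= 3.26 / 8141
= 0.000400 %/h

0.000400


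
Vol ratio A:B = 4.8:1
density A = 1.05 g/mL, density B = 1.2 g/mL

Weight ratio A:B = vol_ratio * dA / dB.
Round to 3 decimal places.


Weight ratio = 4.8 * 1.05 / 1.2
= 4.200

4.200


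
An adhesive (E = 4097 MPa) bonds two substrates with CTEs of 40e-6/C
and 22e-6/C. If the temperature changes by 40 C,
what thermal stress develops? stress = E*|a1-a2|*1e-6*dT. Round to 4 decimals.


Stress = 4097 * |40 - 22| * 1e-6 * 40
= 2.9498 MPa

2.9498


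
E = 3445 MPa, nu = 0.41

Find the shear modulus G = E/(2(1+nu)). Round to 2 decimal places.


G = 3445 / (2 * 1.41)
= 1221.63 MPa

1221.63


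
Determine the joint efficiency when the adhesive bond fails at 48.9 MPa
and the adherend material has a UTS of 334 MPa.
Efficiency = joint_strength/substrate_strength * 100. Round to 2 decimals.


Joint efficiency = 48.9 / 334 * 100
= 14.64%

14.64


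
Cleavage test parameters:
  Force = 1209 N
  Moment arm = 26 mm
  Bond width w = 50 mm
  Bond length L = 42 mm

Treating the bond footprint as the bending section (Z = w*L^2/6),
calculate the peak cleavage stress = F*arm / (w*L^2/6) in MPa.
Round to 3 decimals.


M = 1209 * 26 = 31434 N*mm
Z = 50 * 42^2 / 6 = 88200 / 6 mm^3
sigma = M / Z = 6 * 31434 / 88200 = 188604 / 88200
= 2.138 MPa

2.138


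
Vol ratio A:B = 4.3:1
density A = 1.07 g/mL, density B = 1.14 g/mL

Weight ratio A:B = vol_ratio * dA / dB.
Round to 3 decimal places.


Weight ratio = 4.3 * 1.07 / 1.14
= 4.036

4.036


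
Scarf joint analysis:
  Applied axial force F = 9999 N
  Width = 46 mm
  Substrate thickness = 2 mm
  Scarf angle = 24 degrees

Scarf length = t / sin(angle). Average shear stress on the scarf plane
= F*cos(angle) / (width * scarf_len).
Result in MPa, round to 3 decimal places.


Scarf length = 2 / sin(24 deg) = 4.9172 mm
cos(24 deg) = 0.913545
Shear = 9999 * 0.913545 / (46 * 4.9172)
= 40.384 MPa

40.384


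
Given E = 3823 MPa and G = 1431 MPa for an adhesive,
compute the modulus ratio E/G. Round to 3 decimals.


E/G ratio = 3823 / 1431 = 2.672

2.672


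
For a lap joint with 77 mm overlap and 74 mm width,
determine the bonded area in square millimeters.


Area = 77 * 74 = 5698 mm^2

5698


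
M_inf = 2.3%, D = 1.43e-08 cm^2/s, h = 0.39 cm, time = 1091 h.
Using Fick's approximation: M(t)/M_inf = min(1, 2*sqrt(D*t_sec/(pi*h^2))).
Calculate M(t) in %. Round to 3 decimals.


t = 3927600 s
ratio = min(1, 2*sqrt(1.43e-08*3927600/(pi*0.1521)))
= 0.685681
M(t) = 2.3 * 0.685681 = 1.577%

1.577


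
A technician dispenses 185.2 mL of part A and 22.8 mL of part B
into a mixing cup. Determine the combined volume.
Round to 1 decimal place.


Combined volume = 185.2 + 22.8
= 208.0 mL

208.0


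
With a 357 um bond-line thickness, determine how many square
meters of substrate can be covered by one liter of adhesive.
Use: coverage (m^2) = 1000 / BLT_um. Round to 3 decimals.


Coverage = 1000 / 357 = 2.801 m^2

2.801


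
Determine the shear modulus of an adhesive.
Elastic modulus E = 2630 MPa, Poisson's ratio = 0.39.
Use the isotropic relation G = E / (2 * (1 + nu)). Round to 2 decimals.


G = 2630 / (2*(1+0.39)) = 2630 / 2.78
= 946.04 MPa

946.04


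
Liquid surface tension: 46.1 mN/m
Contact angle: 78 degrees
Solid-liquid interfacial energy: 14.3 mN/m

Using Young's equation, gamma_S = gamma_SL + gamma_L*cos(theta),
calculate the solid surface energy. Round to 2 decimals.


gamma_S = 14.3 + 46.1 * cos(78)
= 23.88 mN/m

23.88


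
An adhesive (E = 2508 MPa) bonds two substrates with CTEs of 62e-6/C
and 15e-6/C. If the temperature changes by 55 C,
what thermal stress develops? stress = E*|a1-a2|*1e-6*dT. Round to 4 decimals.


Stress = 2508 * |62 - 15| * 1e-6 * 55
= 6.4832 MPa

6.4832


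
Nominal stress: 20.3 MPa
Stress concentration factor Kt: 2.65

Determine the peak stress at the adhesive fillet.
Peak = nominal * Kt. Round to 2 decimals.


Peak stress = 20.3 * 2.65
= 53.80 MPa

53.80
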